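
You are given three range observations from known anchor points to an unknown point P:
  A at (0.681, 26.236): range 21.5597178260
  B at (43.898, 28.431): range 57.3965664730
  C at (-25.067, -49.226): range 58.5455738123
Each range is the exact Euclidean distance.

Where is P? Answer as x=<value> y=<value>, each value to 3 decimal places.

x=-9.424 y=7.191

eq1: (x − 0.681)² + (y − 26.236)² = 21.5597178260²
eq2: (x − 43.898)² + (y − 28.431)² = 57.3965664730²
eq3: (x + 25.067)² + (y + 49.226)² = 58.5455738123²
eq2−eq1, eq2−eq3 (x²,y² cancel):
  -86.434·x − 4.390·y = 782.979702
  -137.930·x − 155.314·y = 182.979030
det = -86.434·-155.314 − -4.390·-137.930 = 12818.897576
x = (782.979702·-155.314 − -4.390·182.979030) / 12818.897576 = -9.423933
y = (-86.434·182.979030 − 782.979702·-137.930) / 12818.897576 = 7.191007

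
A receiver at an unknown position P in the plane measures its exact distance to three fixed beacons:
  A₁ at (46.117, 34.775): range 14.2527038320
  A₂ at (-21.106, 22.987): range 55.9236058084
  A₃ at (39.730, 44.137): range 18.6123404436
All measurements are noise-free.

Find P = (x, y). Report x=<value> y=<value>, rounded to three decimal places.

eq1: (x − 46.117)² + (y − 34.775)² = 14.2527038320²
eq2: (x + 21.106)² + (y − 22.987)² = 55.9236058084²
eq3: (x − 39.730)² + (y − 44.137)² = 18.6123404436²
eq3−eq2, eq3−eq1 (x²,y² cancel):
  -121.672·x − 42.300·y = -5333.712734
  12.774·x − 18.724·y = -47.189705
det = -121.672·-18.724 − -42.300·12.774 = 2818.526728
x = (-5333.712734·-18.724 − -42.300·-47.189705) / 2818.526728 = 34.724635
y = (-121.672·-47.189705 − -5333.712734·12.774) / 2818.526728 = 26.210329

x=34.725 y=26.210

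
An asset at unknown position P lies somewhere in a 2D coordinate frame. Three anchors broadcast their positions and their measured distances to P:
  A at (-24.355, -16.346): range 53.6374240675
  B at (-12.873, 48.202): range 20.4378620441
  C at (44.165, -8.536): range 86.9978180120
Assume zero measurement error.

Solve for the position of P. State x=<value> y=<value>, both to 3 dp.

x=-29.966 y=36.997

eq1: (x + 24.355)² + (y + 16.346)² = 53.6374240675²
eq2: (x + 12.873)² + (y − 48.202)² = 20.4378620441²
eq3: (x − 44.165)² + (y + 8.536)² = 86.9978180120²
eq3−eq1, eq3−eq2 (x²,y² cancel):
  -137.040·x − 15.620·y = 3528.594298
  -114.076·x + 113.476·y = 7616.650546
det = -137.040·113.476 − -15.620·-114.076 = -17332.618160
x = (3528.594298·113.476 − -15.620·7616.650546) / -17332.618160 = -29.965631
y = (-137.040·7616.650546 − 3528.594298·-114.076) / -17332.618160 = 36.997173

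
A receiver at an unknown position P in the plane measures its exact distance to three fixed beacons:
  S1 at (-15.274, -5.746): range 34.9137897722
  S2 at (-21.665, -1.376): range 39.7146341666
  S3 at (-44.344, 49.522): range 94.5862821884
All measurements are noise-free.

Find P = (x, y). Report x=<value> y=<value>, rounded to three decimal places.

x=-15.804 y=-40.656

eq1: (x + 15.274)² + (y + 5.746)² = 34.9137897722²
eq2: (x + 21.665)² + (y + 1.376)² = 39.7146341666²
eq3: (x + 44.344)² + (y − 49.522)² = 94.5862821884²
eq2−eq3, eq2−eq1 (x²,y² cancel):
  -45.358·x + 101.796·y = -3421.759392
  12.782·x − 8.740·y = 153.325442
det = -45.358·-8.740 − 101.796·12.782 = -904.727552
x = (-3421.759392·-8.740 − 101.796·153.325442) / -904.727552 = -15.803941
y = (-45.358·153.325442 − -3421.759392·12.782) / -904.727552 = -40.655768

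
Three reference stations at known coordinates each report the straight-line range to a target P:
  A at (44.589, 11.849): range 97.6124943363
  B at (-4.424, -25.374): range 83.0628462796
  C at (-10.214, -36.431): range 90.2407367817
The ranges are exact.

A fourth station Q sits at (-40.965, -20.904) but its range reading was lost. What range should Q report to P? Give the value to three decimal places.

eq1: (x − 44.589)² + (y − 11.849)² = 97.6124943363²
eq2: (x + 4.424)² + (y + 25.374)² = 83.0628462796²
eq3: (x + 10.214)² + (y + 36.431)² = 90.2407367817²
eq3−eq1, eq3−eq2 (x²,y² cancel):
  109.606·x + 96.560·y = -687.774311
  11.580·x + 22.114·y = 475.822238
det = 109.606·22.114 − 96.560·11.580 = 1305.662284
x = (-687.774311·22.114 − 96.560·475.822238) / 1305.662284 = -46.838173
y = (109.606·475.822238 − -687.774311·11.580) / 1305.662284 = 46.043605
|P − Q| = √((-46.838173 − -40.965)² + (46.043605 − -20.904)²) = 67.204732

67.205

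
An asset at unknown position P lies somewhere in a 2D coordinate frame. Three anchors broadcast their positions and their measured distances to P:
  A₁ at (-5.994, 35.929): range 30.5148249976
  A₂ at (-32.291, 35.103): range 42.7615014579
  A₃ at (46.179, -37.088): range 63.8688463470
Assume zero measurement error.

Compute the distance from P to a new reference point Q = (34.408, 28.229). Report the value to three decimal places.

eq1: (x + 5.994)² + (y − 35.929)² = 30.5148249976²
eq2: (x + 32.291)² + (y − 35.103)² = 42.7615014579²
eq3: (x − 46.179)² + (y + 37.088)² = 63.8688463470²
eq1−eq3, eq1−eq2 (x²,y² cancel):
  104.346·x − 146.034·y = -966.876281
  -52.594·x − 1.652·y = 50.716751
det = 104.346·-1.652 − -146.034·-52.594 = -7852.891788
x = (-966.876281·-1.652 − -146.034·50.716751) / -7852.891788 = -1.146539
y = (104.346·50.716751 − -966.876281·-52.594) / -7852.891788 = 5.801659
|P − Q| = √((-1.146539 − 34.408)² + (5.801659 − 28.229)²) = 42.037018

42.037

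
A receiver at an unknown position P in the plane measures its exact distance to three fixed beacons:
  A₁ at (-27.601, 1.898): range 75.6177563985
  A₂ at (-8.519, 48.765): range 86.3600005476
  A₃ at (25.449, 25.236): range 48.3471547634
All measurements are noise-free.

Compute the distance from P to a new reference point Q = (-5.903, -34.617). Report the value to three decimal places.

53.346

eq1: (x + 27.601)² + (y − 1.898)² = 75.6177563985²
eq2: (x + 8.519)² + (y − 48.765)² = 86.3600005476²
eq3: (x − 25.449)² + (y − 25.236)² = 48.3471547634²
eq3−eq1, eq3−eq2 (x²,y² cancel):
  -106.100·x − 46.676·y = -3899.687401
  -67.936·x + 47.058·y = -3954.511032
det = -106.100·47.058 − -46.676·-67.936 = -8163.834536
x = (-3899.687401·47.058 − -46.676·-3954.511032) / -8163.834536 = 45.088156
y = (-106.100·-3954.511032 − -3899.687401·-67.936) / -8163.834536 = -18.942625
|P − Q| = √((45.088156 − -5.903)² + (-18.942625 − -34.617)²) = 53.345891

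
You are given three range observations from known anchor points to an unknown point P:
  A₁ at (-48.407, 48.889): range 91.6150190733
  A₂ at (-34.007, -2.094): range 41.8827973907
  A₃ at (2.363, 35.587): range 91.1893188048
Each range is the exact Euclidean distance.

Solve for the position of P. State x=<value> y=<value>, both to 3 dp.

eq1: (x + 48.407)² + (y − 48.889)² = 91.6150190733²
eq2: (x + 34.007)² + (y + 2.094)² = 41.8827973907²
eq3: (x − 2.363)² + (y − 35.587)² = 91.1893188048²
eq2−eq3, eq2−eq1 (x²,y² cancel):
  72.740·x + 75.362·y = -6450.165694
  -28.800·x + 101.966·y = -3066.631918
det = 72.740·101.966 − 75.362·-28.800 = 9587.432440
x = (-6450.165694·101.966 − 75.362·-3066.631918) / 9587.432440 = -44.494716
y = (72.740·-3066.631918 − -6450.165694·-28.800) / 9587.432440 = -42.642447

x=-44.495 y=-42.642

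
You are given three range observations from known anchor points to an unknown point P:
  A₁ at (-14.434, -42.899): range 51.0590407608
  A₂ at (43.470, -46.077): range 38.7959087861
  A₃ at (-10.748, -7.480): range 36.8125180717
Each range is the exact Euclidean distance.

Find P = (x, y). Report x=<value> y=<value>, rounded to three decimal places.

eq1: (x + 14.434)² + (y + 42.899)² = 51.0590407608²
eq2: (x − 43.470)² + (y + 46.077)² = 38.7959087861²
eq3: (x + 10.748)² + (y + 7.480)² = 36.8125180717²
eq2−eq1, eq2−eq3 (x²,y² cancel):
  -115.808·x + 6.356·y = -3065.969377
  -108.436·x + 77.194·y = -3691.299873
det = -115.808·77.194 − 6.356·-108.436 = -8250.463536
x = (-3065.969377·77.194 − 6.356·-3691.299873) / -8250.463536 = 25.842492
y = (-115.808·-3691.299873 − -3065.969377·-108.436) / -8250.463536 = -11.517001

x=25.842 y=-11.517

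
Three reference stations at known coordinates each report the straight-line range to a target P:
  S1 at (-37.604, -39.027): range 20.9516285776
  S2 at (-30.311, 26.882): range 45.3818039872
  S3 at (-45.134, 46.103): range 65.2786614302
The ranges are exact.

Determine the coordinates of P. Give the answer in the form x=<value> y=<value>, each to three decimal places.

eq1: (x + 37.604)² + (y + 39.027)² = 20.9516285776²
eq2: (x + 30.311)² + (y − 26.882)² = 45.3818039872²
eq3: (x + 45.134)² + (y − 46.103)² = 65.2786614302²
eq1−eq3, eq1−eq2 (x²,y² cancel):
  -15.060·x + 170.260·y = -2596.935878
  14.586·x + 131.818·y = -2916.306293
det = -15.060·131.818 − 170.260·14.586 = -4468.591440
x = (-2596.935878·131.818 − 170.260·-2916.306293) / -4468.591440 = -34.509178
y = (-15.060·-2916.306293 − -2596.935878·14.586) / -4468.591440 = -18.305204

x=-34.509 y=-18.305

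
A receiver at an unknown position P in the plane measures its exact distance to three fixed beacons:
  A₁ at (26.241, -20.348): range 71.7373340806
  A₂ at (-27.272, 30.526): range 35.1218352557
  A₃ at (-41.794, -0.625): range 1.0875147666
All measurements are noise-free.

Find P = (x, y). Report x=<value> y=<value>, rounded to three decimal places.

x=-42.828 y=-0.963

eq1: (x − 26.241)² + (y + 20.348)² = 71.7373340806²
eq2: (x + 27.272)² + (y − 30.526)² = 35.1218352557²
eq3: (x + 41.794)² + (y + 0.625)² = 1.0875147666²
eq3−eq1, eq3−eq2 (x²,y² cancel):
  136.070·x − 39.446·y = -5789.560289
  29.044·x + 62.302·y = -1303.891024
det = 136.070·62.302 − -39.446·29.044 = 9623.102764
x = (-5789.560289·62.302 − -39.446·-1303.891024) / 9623.102764 = -42.827608
y = (136.070·-1303.891024 − -5789.560289·29.044) / 9623.102764 = -0.963147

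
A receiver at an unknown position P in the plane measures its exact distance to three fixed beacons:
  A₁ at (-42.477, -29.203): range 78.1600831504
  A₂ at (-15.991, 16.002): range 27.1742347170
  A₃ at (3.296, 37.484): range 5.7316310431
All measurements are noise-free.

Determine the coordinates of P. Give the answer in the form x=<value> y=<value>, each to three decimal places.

eq1: (x + 42.477)² + (y + 29.203)² = 78.1600831504²
eq2: (x + 15.991)² + (y − 16.002)² = 27.1742347170²
eq3: (x − 3.296)² + (y − 37.484)² = 5.7316310431²
eq1−eq3, eq1−eq2 (x²,y² cancel):
  91.546·x + 133.374·y = 4834.950138
  52.972·x + 90.410·y = 3225.224913
det = 91.546·90.410 − 133.374·52.972 = 1211.586332
x = (4834.950138·90.410 − 133.374·3225.224913) / 1211.586332 = 5.750060
y = (91.546·3225.224913 − 4834.950138·52.972) / 1211.586332 = 32.304311

x=5.750 y=32.304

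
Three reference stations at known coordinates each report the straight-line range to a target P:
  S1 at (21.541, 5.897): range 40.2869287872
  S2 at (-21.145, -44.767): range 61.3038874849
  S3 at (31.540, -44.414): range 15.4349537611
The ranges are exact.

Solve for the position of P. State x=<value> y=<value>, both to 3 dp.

x=38.509 y=-30.642

eq1: (x − 21.541)² + (y − 5.897)² = 40.2869287872²
eq2: (x + 21.145)² + (y + 44.767)² = 61.3038874849²
eq3: (x − 31.540)² + (y + 44.414)² = 15.4349537611²
eq2−eq3, eq2−eq1 (x²,y² cancel):
  105.370·x + 0.706·y = 4036.108505
  85.372·x + 101.328·y = 182.723966
det = 105.370·101.328 − 0.706·85.372 = 10616.658728
x = (4036.108505·101.328 − 0.706·182.723966) / 10616.658728 = 38.509460
y = (105.370·182.723966 − 4036.108505·85.372) / 10616.658728 = -30.642129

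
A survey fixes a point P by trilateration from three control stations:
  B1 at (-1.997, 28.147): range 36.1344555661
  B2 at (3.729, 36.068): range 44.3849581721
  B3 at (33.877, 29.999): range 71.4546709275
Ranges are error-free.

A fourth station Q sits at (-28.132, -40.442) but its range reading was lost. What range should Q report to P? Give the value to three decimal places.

eq1: (x + 1.997)² + (y − 28.147)² = 36.1344555661²
eq2: (x − 3.729)² + (y − 36.068)² = 44.3849581721²
eq3: (x − 33.877)² + (y − 29.999)² = 71.4546709275²
eq2−eq1, eq2−eq3 (x²,y² cancel):
  -11.452·x − 15.842·y = 145.761186
  60.296·x − 12.138·y = -2402.960420
det = -11.452·-12.138 − -15.842·60.296 = 1094.213608
x = (145.761186·-12.138 − -15.842·-2402.960420) / 1094.213608 = -36.406921
y = (-11.452·-2402.960420 − 145.761186·60.296) / 1094.213608 = 17.117212
|P − Q| = √((-36.406921 − -28.132)² + (17.117212 − -40.442)²) = 58.150986

58.151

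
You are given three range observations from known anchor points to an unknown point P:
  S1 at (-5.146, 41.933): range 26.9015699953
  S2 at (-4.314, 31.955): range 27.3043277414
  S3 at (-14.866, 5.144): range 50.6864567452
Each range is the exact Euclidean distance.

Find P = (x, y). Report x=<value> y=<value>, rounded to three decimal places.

x=21.702 y=40.242

eq1: (x + 5.146)² + (y − 41.933)² = 26.9015699953²
eq2: (x + 4.314)² + (y − 31.955)² = 27.3043277414²
eq3: (x + 14.866)² + (y − 5.144)² = 50.6864567452²
eq3−eq1, eq3−eq2 (x²,y² cancel):
  19.440·x + 73.578·y = 3382.821542
  21.104·x + 53.622·y = 2615.864513
det = 19.440·53.622 − 73.578·21.104 = -510.378432
x = (3382.821542·53.622 − 73.578·2615.864513) / -510.378432 = 21.702372
y = (19.440·2615.864513 − 3382.821542·21.104) / -510.378432 = 40.242021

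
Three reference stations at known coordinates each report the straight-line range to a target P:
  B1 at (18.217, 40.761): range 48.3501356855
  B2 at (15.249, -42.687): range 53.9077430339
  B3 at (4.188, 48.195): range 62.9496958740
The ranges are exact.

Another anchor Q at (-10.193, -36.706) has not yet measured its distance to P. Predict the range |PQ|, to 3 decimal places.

68.125

eq1: (x − 18.217)² + (y − 40.761)² = 48.3501356855²
eq2: (x − 15.249)² + (y + 42.687)² = 53.9077430339²
eq3: (x − 4.188)² + (y − 48.195)² = 62.9496958740²
eq3−eq1, eq3−eq2 (x²,y² cancel):
  28.058·x − 14.868·y = 1277.949431
  22.122·x − 181.764·y = 771.034053
det = 28.058·-181.764 − -14.868·22.122 = -4771.024416
x = (1277.949431·-181.764 − -14.868·771.034053) / -4771.024416 = 46.283868
y = (28.058·771.034053 − 1277.949431·22.122) / -4771.024416 = 1.391132
|P − Q| = √((46.283868 − -10.193)² + (1.391132 − -36.706)²) = 68.125092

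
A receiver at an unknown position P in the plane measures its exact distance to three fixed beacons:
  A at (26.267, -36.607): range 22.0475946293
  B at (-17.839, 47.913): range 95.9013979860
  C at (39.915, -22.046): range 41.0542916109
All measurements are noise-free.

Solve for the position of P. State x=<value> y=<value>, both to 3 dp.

eq1: (x − 26.267)² + (y + 36.607)² = 22.0475946293²
eq2: (x + 17.839)² + (y − 47.913)² = 95.9013979860²
eq3: (x − 39.915)² + (y + 22.046)² = 41.0542916109²
eq2−eq1, eq2−eq3 (x²,y² cancel):
  88.212·x − 169.040·y = 8127.123955
  115.508·x − 139.918·y = 6976.971127
det = 88.212·-139.918 − -169.040·115.508 = 7183.025704
x = (8127.123955·-139.918 − -169.040·6976.971127) / 7183.025704 = 5.882795
y = (88.212·6976.971127 − 8127.123955·115.508) / 7183.025704 = -45.008228

x=5.883 y=-45.008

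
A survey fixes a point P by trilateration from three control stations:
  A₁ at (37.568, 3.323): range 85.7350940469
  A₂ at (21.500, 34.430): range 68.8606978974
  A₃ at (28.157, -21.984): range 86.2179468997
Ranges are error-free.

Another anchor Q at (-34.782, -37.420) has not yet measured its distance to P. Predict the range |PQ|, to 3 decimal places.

eq1: (x − 37.568)² + (y − 3.323)² = 85.7350940469²
eq2: (x − 21.500)² + (y − 34.430)² = 68.8606978974²
eq3: (x − 28.157)² + (y + 21.984)² = 86.2179468997²
eq1−eq3, eq1−eq2 (x²,y² cancel):
  -18.822·x − 50.614·y = -229.312064
  -32.136·x + 62.214·y = 2833.988583
det = -18.822·62.214 − -50.614·-32.136 = -2797.523412
x = (-229.312064·62.214 − -50.614·2833.988583) / -2797.523412 = -46.174083
y = (-18.822·2833.988583 − -229.312064·-32.136) / -2797.523412 = 21.701518
|P − Q| = √((-46.174083 − -34.782)² + (21.701518 − -37.420)²) = 60.209081

60.209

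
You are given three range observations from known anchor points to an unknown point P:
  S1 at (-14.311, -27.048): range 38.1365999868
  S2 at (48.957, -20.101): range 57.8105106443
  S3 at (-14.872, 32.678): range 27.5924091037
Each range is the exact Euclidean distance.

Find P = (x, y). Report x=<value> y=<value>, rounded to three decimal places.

x=-1.144 y=8.743

eq1: (x + 14.311)² + (y + 27.048)² = 38.1365999868²
eq2: (x − 48.957)² + (y + 20.101)² = 57.8105106443²
eq3: (x + 14.872)² + (y − 32.678)² = 27.5924091037²
eq2−eq3, eq2−eq1 (x²,y² cancel):
  -127.658·x + 105.558·y = 1068.904119
  -126.536·x − 13.894·y = 23.215857
det = -127.658·-13.894 − 105.558·-126.536 = 15130.567340
x = (1068.904119·-13.894 − 105.558·23.215857) / 15130.567340 = -1.143511
y = (-127.658·23.215857 − 1068.904119·-126.536) / 15130.567340 = 8.743305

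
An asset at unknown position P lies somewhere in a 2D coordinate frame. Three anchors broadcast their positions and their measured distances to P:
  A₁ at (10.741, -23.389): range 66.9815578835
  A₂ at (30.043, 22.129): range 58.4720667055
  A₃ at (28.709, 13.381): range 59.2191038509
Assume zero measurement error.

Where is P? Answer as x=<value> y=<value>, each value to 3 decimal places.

x=-27.676 y=31.480

eq1: (x − 10.741)² + (y + 23.389)² = 66.9815578835²
eq2: (x − 30.043)² + (y − 22.129)² = 58.4720667055²
eq3: (x − 28.709)² + (y − 13.381)² = 59.2191038509²
eq3−eq2, eq3−eq1 (x²,y² cancel):
  2.668·x + 17.496·y = 476.936324
  -35.936·x − 73.540·y = -1320.470276
det = 2.668·-73.540 − 17.496·-35.936 = 432.531536
x = (476.936324·-73.540 − 17.496·-1320.470276) / 432.531536 = -27.676478
y = (2.668·-1320.470276 − 476.936324·-35.936) / 432.531536 = 31.480176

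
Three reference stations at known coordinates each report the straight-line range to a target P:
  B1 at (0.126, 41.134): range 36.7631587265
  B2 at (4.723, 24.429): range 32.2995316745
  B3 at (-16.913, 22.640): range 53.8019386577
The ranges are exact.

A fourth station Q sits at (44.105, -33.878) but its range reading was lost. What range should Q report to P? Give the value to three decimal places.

67.152

eq1: (x − 0.126)² + (y − 41.134)² = 36.7631587265²
eq2: (x − 4.723)² + (y − 24.429)² = 32.2995316745²
eq3: (x + 16.913)² + (y − 22.640)² = 53.8019386577²
eq2−eq1, eq2−eq3 (x²,y² cancel):
  -9.194·x + 33.410·y = 764.668969
  -43.272·x − 3.578·y = -1671.852458
det = -9.194·-3.578 − 33.410·-43.272 = 1478.613652
x = (764.668969·-3.578 − 33.410·-1671.852458) / 1478.613652 = 35.925953
y = (-9.194·-1671.852458 − 764.668969·-43.272) / 1478.613652 = 32.773786
|P − Q| = √((35.925953 − 44.105)² + (32.773786 − -33.878)²) = 67.151749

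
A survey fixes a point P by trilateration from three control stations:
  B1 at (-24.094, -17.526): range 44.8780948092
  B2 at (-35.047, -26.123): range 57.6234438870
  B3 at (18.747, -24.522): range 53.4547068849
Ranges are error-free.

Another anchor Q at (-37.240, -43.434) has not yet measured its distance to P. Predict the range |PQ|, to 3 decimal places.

73.918

eq1: (x + 24.094)² + (y + 17.526)² = 44.8780948092²
eq2: (x + 35.047)² + (y + 26.123)² = 57.6234438870²
eq3: (x − 18.747)² + (y + 24.522)² = 53.4547068849²
eq1−eq3, eq1−eq2 (x²,y² cancel):
  85.682·x − 13.992·y = -778.265313
  -21.906·x − 17.194·y = -283.396066
det = 85.682·-17.194 − -13.992·-21.906 = -1779.725060
x = (-778.265313·-17.194 − -13.992·-283.396066) / -1779.725060 = -5.290826
y = (85.682·-283.396066 − -778.265313·-21.906) / -1779.725060 = 23.223037
|P − Q| = √((-5.290826 − -37.240)² + (23.223037 − -43.434)²) = 73.918268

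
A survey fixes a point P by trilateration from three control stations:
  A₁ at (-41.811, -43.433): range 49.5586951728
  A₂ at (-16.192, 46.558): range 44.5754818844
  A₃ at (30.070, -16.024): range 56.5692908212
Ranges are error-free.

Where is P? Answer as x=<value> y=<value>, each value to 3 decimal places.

eq1: (x + 41.811)² + (y + 43.433)² = 49.5586951728²
eq2: (x + 16.192)² + (y − 46.558)² = 44.5754818844²
eq3: (x − 30.070)² + (y + 16.024)² = 56.5692908212²
eq3−eq2, eq3−eq1 (x²,y² cancel):
  -92.524·x + 125.164·y = 2481.965831
  -143.762·x − 54.818·y = 3217.632131
det = -92.524·-54.818 − 125.164·-143.762 = 23065.807600
x = (2481.965831·-54.818 − 125.164·3217.632131) / 23065.807600 = -23.358736
y = (-92.524·3217.632131 − 2481.965831·-143.762) / 23065.807600 = 2.562415

x=-23.359 y=2.562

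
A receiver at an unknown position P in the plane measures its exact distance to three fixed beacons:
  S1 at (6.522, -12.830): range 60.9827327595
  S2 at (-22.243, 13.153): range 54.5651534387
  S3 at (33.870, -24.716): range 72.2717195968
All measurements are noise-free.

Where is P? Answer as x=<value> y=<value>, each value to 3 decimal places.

eq1: (x − 6.522)² + (y + 12.830)² = 60.9827327595²
eq2: (x + 22.243)² + (y − 13.153)² = 54.5651534387²
eq3: (x − 33.870)² + (y + 24.716)² = 72.2717195968²
eq3−eq1, eq3−eq2 (x²,y² cancel):
  -54.696·x + 23.772·y = -46.604413
  -112.226·x + 75.738·y = 1155.540386
det = -54.696·75.738 − 23.772·-112.226 = -1474.729176
x = (-46.604413·75.738 − 23.772·1155.540386) / -1474.729176 = 21.020287
y = (-54.696·1155.540386 − -46.604413·-112.226) / -1474.729176 = 46.404225

x=21.020 y=46.404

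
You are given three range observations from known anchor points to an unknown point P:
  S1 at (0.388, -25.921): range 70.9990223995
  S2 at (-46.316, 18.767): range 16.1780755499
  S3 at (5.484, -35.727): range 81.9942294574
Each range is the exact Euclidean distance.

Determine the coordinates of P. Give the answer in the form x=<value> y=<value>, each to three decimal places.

x=-38.961 y=33.177

eq1: (x − 0.388)² + (y + 25.921)² = 70.9990223995²
eq2: (x + 46.316)² + (y − 18.767)² = 16.1780755499²
eq3: (x − 5.484)² + (y + 35.727)² = 81.9942294574²
eq3−eq1, eq3−eq2 (x²,y² cancel):
  -10.192·x + 19.612·y = 1047.748483
  -103.600·x + 108.988·y = 7652.202896
det = -10.192·108.988 − 19.612·-103.600 = 920.997504
x = (1047.748483·108.988 − 19.612·7652.202896) / 920.997504 = -38.961008
y = (-10.192·7652.202896 − 1047.748483·-103.600) / 920.997504 = 33.176519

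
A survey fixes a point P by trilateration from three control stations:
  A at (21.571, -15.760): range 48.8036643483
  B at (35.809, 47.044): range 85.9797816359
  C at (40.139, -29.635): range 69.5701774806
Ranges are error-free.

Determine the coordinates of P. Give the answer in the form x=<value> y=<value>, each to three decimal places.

x=-27.056 y=-11.612

eq1: (x − 21.571)² + (y + 15.760)² = 48.8036643483²
eq2: (x − 35.809)² + (y − 47.044)² = 85.9797816359²
eq3: (x − 40.139)² + (y + 29.635)² = 69.5701774806²
eq3−eq2, eq3−eq1 (x²,y² cancel):
  -8.660·x + 153.358·y = -1546.463384
  -37.136·x + 27.750·y = 682.525036
det = -8.660·27.750 − 153.358·-37.136 = 5454.787688
x = (-1546.463384·27.750 − 153.358·682.525036) / 5454.787688 = -27.056055
y = (-8.660·682.525036 − -1546.463384·-37.136) / 5454.787688 = -11.611842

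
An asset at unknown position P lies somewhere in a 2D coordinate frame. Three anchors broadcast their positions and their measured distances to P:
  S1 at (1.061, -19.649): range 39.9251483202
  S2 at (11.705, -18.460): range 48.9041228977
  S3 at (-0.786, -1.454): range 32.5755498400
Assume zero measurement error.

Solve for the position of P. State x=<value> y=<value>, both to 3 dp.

x=-33.290 y=0.698

eq1: (x − 1.061)² + (y + 19.649)² = 39.9251483202²
eq2: (x − 11.705)² + (y + 18.460)² = 48.9041228977²
eq3: (x + 0.786)² + (y + 1.454)² = 32.5755498400²
eq2−eq3, eq2−eq1 (x²,y² cancel):
  -24.982·x + 34.012·y = 855.400076
  -21.288·x − 2.378·y = 707.026065
det = -24.982·-2.378 − 34.012·-21.288 = 783.454652
x = (855.400076·-2.378 − 34.012·707.026065) / 783.454652 = -33.290391
y = (-24.982·707.026065 − 855.400076·-21.288) / 783.454652 = 0.697975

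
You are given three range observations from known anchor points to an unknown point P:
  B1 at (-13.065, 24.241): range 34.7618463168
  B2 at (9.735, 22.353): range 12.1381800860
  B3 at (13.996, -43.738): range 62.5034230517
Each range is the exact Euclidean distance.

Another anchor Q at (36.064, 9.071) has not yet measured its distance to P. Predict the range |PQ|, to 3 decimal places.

eq1: (x + 13.065)² + (y − 24.241)² = 34.7618463168²
eq2: (x − 9.735)² + (y − 22.353)² = 12.1381800860²
eq3: (x − 13.996)² + (y + 43.738)² = 62.5034230517²
eq2−eq1, eq2−eq3 (x²,y² cancel):
  -45.600·x + 3.776·y = -897.157072
  8.522·x − 132.182·y = -2244.868651
det = -45.600·-132.182 − 3.776·8.522 = 5995.320128
x = (-897.157072·-132.182 − 3.776·-2244.868651) / 5995.320128 = 21.193971
y = (-45.600·-2244.868651 − -897.157072·8.522) / 5995.320128 = 18.349576
|P − Q| = √((21.193971 − 36.064)² + (18.349576 − 9.071)²) = 17.527400

17.527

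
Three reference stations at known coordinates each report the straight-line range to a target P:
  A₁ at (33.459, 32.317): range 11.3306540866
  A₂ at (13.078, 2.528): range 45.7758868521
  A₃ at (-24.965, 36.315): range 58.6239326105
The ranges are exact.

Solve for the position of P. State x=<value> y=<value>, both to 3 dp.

eq1: (x − 33.459)² + (y − 32.317)² = 11.3306540866²
eq2: (x − 13.078)² + (y − 2.528)² = 45.7758868521²
eq3: (x + 24.965)² + (y − 36.315)² = 58.6239326105²
eq1−eq3, eq1−eq2 (x²,y² cancel):
  -116.848·x + 7.996·y = -3530.244473
  -40.762·x − 59.578·y = -3953.516397
det = -116.848·-59.578 − 7.996·-40.762 = 7287.503096
x = (-3530.244473·-59.578 − 7.996·-3953.516397) / 7287.503096 = 33.198919
y = (-116.848·-3953.516397 − -3530.244473·-40.762) / 7287.503096 = 43.644669

x=33.199 y=43.645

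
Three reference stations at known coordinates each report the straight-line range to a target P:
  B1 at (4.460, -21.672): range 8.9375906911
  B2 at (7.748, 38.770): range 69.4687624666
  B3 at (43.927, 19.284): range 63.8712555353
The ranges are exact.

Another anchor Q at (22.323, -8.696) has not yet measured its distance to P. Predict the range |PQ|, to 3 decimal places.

eq1: (x − 4.460)² + (y + 21.672)² = 8.9375906911²
eq2: (x − 7.748)² + (y − 38.770)² = 69.4687624666²
eq3: (x − 43.927)² + (y − 19.284)² = 63.8712555353²
eq1−eq3, eq1−eq2 (x²,y² cancel):
  78.934·x + 81.912·y = -2187.769955
  6.576·x + 120.884·y = -3672.451211
det = 78.934·120.884 − 81.912·6.576 = 9003.204344
x = (-2187.769955·120.884 − 81.912·-3672.451211) / 9003.204344 = 4.037611
y = (78.934·-3672.451211 − -2187.769955·6.576) / 9003.204344 = -30.599604
|P − Q| = √((4.037611 − 22.323)² + (-30.599604 − -8.696)²) = 28.532846

28.533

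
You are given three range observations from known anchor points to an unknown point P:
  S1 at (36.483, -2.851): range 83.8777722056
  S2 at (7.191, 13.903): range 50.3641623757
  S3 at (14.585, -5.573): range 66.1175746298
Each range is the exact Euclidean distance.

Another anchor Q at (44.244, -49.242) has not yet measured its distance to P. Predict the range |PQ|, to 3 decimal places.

eq1: (x − 36.483)² + (y + 2.851)² = 83.8777722056²
eq2: (x − 7.191)² + (y − 13.903)² = 50.3641623757²
eq3: (x − 14.585)² + (y + 5.573)² = 66.1175746298²
eq3−eq2, eq3−eq1 (x²,y² cancel):
  -14.788·x + 38.952·y = 1836.208159
  43.796·x + 5.444·y = -1568.590059
det = -14.788·5.444 − 38.952·43.796 = -1786.447664
x = (1836.208159·5.444 − 38.952·-1568.590059) / -1786.447664 = -39.797436
y = (-14.788·-1568.590059 − 1836.208159·43.796) / -1786.447664 = 32.031312
|P − Q| = √((-39.797436 − 44.244)² + (32.031312 − -49.242)²) = 116.911566

116.912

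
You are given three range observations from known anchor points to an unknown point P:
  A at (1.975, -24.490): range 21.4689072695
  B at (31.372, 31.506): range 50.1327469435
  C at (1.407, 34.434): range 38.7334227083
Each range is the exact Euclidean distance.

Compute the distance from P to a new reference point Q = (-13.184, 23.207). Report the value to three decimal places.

28.587

eq1: (x − 1.975)² + (y + 24.490)² = 21.4689072695²
eq2: (x − 31.372)² + (y − 31.506)² = 50.1327469435²
eq3: (x − 1.407)² + (y − 34.434)² = 38.7334227083²
eq3−eq1, eq3−eq2 (x²,y² cancel):
  1.136·x − 117.848·y = 455.344775
  59.930·x − 5.856·y = -223.863866
det = 1.136·-5.856 − -117.848·59.930 = 7055.978224
x = (455.344775·-5.856 − -117.848·-223.863866) / 7055.978224 = -4.116851
y = (1.136·-223.863866 − 455.344775·59.930) / 7055.978224 = -3.903516
|P − Q| = √((-4.116851 − -13.184)² + (-3.903516 − 23.207)²) = 28.586592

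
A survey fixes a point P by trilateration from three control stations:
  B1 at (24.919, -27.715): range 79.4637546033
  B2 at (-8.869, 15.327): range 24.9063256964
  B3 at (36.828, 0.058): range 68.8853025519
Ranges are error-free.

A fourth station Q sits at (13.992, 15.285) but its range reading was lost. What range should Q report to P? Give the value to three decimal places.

eq1: (x − 24.919)² + (y + 27.715)² = 79.4637546033²
eq2: (x + 8.869)² + (y − 15.327)² = 24.9063256964²
eq3: (x − 36.828)² + (y − 0.058)² = 68.8853025519²
eq1−eq3, eq1−eq2 (x²,y² cancel):
  23.818·x + 55.546·y = 1536.530550
  -67.576·x + 86.084·y = 4618.661540
det = 23.818·86.084 − 55.546·-67.576 = 5803.925208
x = (1536.530550·86.084 − 55.546·4618.661540) / 5803.925208 = -21.412660
y = (23.818·4618.661540 − 1536.530550·-67.576) / 5803.925208 = 36.844008
|P − Q| = √((-21.412660 − 13.992)² + (36.844008 − 15.285)²) = 41.452151

41.452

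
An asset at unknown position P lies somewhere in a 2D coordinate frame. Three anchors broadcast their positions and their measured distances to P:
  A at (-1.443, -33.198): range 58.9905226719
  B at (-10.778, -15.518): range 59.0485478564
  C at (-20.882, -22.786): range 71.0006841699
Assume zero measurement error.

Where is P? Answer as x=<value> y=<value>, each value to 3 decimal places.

x=45.406 y=2.649

eq1: (x + 1.443)² + (y + 33.198)² = 58.9905226719²
eq2: (x + 10.778)² + (y + 15.518)² = 59.0485478564²
eq3: (x + 20.882)² + (y + 22.786)² = 71.0006841699²
eq3−eq1, eq3−eq2 (x²,y² cancel):
  38.878·x − 20.824·y = 1710.145120
  20.208·x + 14.536·y = 956.080037
det = 38.878·14.536 − -20.824·20.208 = 985.942000
x = (1710.145120·14.536 − -20.824·956.080037) / 985.942000 = 45.406403
y = (38.878·956.080037 − 1710.145120·20.208) / 985.942000 = 2.649108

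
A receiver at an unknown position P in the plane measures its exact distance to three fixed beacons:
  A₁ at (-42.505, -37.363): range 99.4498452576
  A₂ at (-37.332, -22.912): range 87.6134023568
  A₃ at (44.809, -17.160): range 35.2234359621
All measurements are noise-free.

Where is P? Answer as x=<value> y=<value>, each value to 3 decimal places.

eq1: (x + 42.505)² + (y + 37.363)² = 99.4498452576²
eq2: (x + 37.332)² + (y + 22.912)² = 87.6134023568²
eq3: (x − 44.809)² + (y + 17.160)² = 35.2234359621²
eq2−eq1, eq2−eq3 (x²,y² cancel):
  -10.346·x − 28.902·y = -930.132623
  164.282·x + 11.504·y = 6819.091945
det = -10.346·11.504 − -28.902·164.282 = 4629.057980
x = (-930.132623·11.504 − -28.902·6819.091945) / 4629.057980 = 40.264164
y = (-10.346·6819.091945 − -930.132623·164.282) / 4629.057980 = 17.768998

x=40.264 y=17.769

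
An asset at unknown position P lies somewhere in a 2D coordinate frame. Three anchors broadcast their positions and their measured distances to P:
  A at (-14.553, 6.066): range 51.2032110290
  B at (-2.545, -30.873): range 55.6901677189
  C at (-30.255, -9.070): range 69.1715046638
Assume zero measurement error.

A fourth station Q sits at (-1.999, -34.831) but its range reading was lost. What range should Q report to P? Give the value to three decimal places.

58.210

eq1: (x + 14.553)² + (y − 6.066)² = 51.2032110290²
eq2: (x + 2.545)² + (y + 30.873)² = 55.6901677189²
eq3: (x + 30.255)² + (y + 9.070)² = 69.1715046638²
eq1−eq2, eq1−eq3 (x²,y² cancel):
  24.016·x − 73.878·y = 231.407028
  -31.404·x − 30.272·y = -1413.884478
det = 24.016·-30.272 − -73.878·-31.404 = -3047.077064
x = (231.407028·-30.272 − -73.878·-1413.884478) / -3047.077064 = 36.579354
y = (24.016·-1413.884478 − 231.407028·-31.404) / -3047.077064 = 8.758802
|P − Q| = √((36.579354 − -1.999)² + (8.758802 − -34.831)²) = 58.209623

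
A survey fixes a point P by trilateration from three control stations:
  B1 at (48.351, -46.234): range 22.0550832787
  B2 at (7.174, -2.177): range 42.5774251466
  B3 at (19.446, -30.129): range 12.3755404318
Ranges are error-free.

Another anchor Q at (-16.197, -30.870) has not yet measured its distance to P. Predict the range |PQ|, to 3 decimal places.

eq1: (x − 48.351)² + (y + 46.234)² = 22.0550832787²
eq2: (x − 7.174)² + (y + 2.177)² = 42.5774251466²
eq3: (x − 19.446)² + (y + 30.129)² = 12.3755404318²
eq3−eq2, eq3−eq1 (x²,y² cancel):
  -24.544·x + 55.904·y = -2889.381083
  57.810·x − 32.210·y = 2856.225703
det = -24.544·-32.210 − 55.904·57.810 = -2441.248000
x = (-2889.381083·-32.210 − 55.904·2856.225703) / -2441.248000 = 27.284191
y = (-24.544·2856.225703 − -2889.381083·57.810) / -2441.248000 = -39.705887
|P − Q| = √((27.284191 − -16.197)² + (-39.705887 − -30.870)²) = 44.369887

44.370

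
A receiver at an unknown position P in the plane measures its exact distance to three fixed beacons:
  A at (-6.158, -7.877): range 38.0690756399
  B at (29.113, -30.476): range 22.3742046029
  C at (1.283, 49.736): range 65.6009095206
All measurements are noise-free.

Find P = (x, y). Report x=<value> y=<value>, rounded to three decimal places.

x=31.909 y=-8.277

eq1: (x + 6.158)² + (y + 7.877)² = 38.0690756399²
eq2: (x − 29.113)² + (y + 30.476)² = 22.3742046029²
eq3: (x − 1.283)² + (y − 49.736)² = 65.6009095206²
eq2−eq3, eq2−eq1 (x²,y² cancel):
  -55.660·x + 160.424·y = -3103.911858
  -70.542·x + 45.198·y = -2625.034740
det = -55.660·45.198 − 160.424·-70.542 = 8800.909128
x = (-3103.911858·45.198 − 160.424·-2625.034740) / 8800.909128 = 31.908972
y = (-55.660·-2625.034740 − -3103.911858·-70.542) / 8800.909128 = -8.277181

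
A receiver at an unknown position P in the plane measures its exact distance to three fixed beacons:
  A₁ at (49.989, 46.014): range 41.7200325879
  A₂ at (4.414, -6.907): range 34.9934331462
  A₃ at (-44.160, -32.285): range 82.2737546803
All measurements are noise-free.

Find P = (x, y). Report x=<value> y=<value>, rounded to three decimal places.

x=12.822 y=27.061

eq1: (x − 49.989)² + (y − 46.014)² = 41.7200325879²
eq2: (x − 4.414)² + (y + 6.907)² = 34.9934331462²
eq3: (x + 44.160)² + (y + 32.285)² = 82.2737546803²
eq1−eq2, eq1−eq3 (x²,y² cancel):
  -91.150·x − 105.842·y = -4032.977516
  -188.298·x − 156.598·y = -6652.171082
det = -91.150·-156.598 − -105.842·-188.298 = -5655.929216
x = (-4032.977516·-156.598 − -105.842·-6652.171082) / -5655.929216 = 12.822452
y = (-91.150·-6652.171082 − -4032.977516·-188.298) / -5655.929216 = 27.061195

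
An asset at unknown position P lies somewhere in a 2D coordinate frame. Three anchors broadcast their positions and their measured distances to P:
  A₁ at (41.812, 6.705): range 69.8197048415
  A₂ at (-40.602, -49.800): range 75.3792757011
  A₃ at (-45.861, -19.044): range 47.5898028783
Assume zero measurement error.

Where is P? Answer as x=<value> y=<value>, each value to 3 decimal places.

eq1: (x − 41.812)² + (y − 6.705)² = 69.8197048415²
eq2: (x + 40.602)² + (y + 49.800)² = 75.3792757011²
eq3: (x + 45.861)² + (y + 19.044)² = 47.5898028783²
eq2−eq1, eq2−eq3 (x²,y² cancel):
  164.828·x + 113.010·y = -1528.118014
  -10.518·x + 61.512·y = 1754.588720
det = 164.828·61.512 − 113.010·-10.518 = 11327.539116
x = (-1528.118014·61.512 − 113.010·1754.588720) / 11327.539116 = -25.802927
y = (164.828·1754.588720 − -1528.118014·-10.518) / 11327.539116 = 24.112263

x=-25.803 y=24.112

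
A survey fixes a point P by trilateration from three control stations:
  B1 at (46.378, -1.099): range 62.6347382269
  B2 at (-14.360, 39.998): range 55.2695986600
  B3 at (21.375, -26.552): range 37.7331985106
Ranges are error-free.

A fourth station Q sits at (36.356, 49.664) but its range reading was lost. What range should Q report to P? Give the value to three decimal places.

eq1: (x − 46.378)² + (y + 1.099)² = 62.6347382269²
eq2: (x + 14.360)² + (y − 39.998)² = 55.2695986600²
eq3: (x − 21.375)² + (y + 26.552)² = 37.7331985106²
eq1−eq3, eq1−eq2 (x²,y² cancel):
  -50.006·x − 50.906·y = 1509.088807
  -121.476·x + 82.194·y = 522.304816
det = -50.006·82.194 − -50.906·-121.476 = -10294.050420
x = (1509.088807·82.194 − -50.906·522.304816) / -10294.050420 = -14.632384
y = (-50.006·522.304816 − 1509.088807·-121.476) / -10294.050420 = -15.270927
|P − Q| = √((-14.632384 − 36.356)² + (-15.270927 − 49.664)²) = 82.561250

82.561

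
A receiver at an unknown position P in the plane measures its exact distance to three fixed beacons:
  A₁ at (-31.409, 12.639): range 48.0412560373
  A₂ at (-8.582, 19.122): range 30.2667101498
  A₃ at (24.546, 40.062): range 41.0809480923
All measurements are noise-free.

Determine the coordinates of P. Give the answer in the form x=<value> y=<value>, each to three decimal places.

eq1: (x + 31.409)² + (y − 12.639)² = 48.0412560373²
eq2: (x + 8.582)² + (y − 19.122)² = 30.2667101498²
eq3: (x − 24.546)² + (y − 40.062)² = 41.0809480923²
eq3−eq1, eq3−eq2 (x²,y² cancel):
  -111.910·x − 54.846·y = -1681.518343
  -66.256·x − 41.880·y = -996.597799
det = -111.910·-41.880 − -54.846·-66.256 = 1052.914224
x = (-1681.518343·-41.880 − -54.846·-996.597799) / 1052.914224 = 14.970436
y = (-111.910·-996.597799 − -1681.518343·-66.256) / 1052.914224 = 0.112621

x=14.970 y=0.113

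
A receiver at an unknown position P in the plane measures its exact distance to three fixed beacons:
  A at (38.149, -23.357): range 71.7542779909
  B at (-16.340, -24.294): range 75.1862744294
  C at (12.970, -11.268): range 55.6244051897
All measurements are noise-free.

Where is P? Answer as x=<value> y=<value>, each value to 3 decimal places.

eq1: (x − 38.149)² + (y + 23.357)² = 71.7542779909²
eq2: (x + 16.340)² + (y + 24.294)² = 75.1862744294²
eq3: (x − 12.970)² + (y + 11.268)² = 55.6244051897²
eq1−eq3, eq1−eq2 (x²,y² cancel):
  -50.358·x + 24.178·y = 348.895031
  -108.978·x − 1.874·y = -1648.001067
det = -50.358·-1.874 − 24.178·-108.978 = 2729.240976
x = (348.895031·-1.874 − 24.178·-1648.001067) / 2729.240976 = 14.359868
y = (-50.358·-1648.001067 − 348.895031·-108.978) / 2729.240976 = 44.339038

x=14.360 y=44.339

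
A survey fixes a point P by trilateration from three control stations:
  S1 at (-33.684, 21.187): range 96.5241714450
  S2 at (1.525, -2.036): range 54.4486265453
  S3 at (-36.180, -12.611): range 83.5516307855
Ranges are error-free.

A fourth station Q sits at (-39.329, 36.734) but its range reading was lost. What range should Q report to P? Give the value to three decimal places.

110.675

eq1: (x + 33.684)² + (y − 21.187)² = 96.5241714450²
eq2: (x − 1.525)² + (y + 2.036)² = 54.4486265453²
eq3: (x + 36.180)² + (y + 12.611)² = 83.5516307855²
eq3−eq1, eq3−eq2 (x²,y² cancel):
  4.992·x + 67.596·y = -2220.569562
  75.410·x + 21.150·y = 2554.663274
det = 4.992·21.150 − 67.596·75.410 = -4991.833560
x = (-2220.569562·21.150 − 67.596·2554.663274) / -4991.833560 = 44.001881
y = (4.992·2554.663274 − -2220.569562·75.410) / -4991.833560 = -36.100168
|P − Q| = √((44.001881 − -39.329)² + (-36.100168 − 36.734)²) = 110.674530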